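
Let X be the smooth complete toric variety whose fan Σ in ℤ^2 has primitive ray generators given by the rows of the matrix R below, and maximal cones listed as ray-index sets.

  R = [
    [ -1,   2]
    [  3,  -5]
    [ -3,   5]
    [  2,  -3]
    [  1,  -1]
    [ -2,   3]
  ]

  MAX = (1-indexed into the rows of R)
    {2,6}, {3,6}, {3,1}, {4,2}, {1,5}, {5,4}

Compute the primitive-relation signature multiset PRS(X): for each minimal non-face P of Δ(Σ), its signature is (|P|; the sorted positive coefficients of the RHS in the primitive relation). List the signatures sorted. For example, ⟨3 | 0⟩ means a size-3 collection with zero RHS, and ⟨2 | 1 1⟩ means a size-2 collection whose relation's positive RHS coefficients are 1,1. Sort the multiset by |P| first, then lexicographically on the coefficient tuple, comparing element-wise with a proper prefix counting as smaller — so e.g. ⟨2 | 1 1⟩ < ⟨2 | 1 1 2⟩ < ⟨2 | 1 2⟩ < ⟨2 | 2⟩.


|primitive collections| = 9. Relations:

  P = {2,3}:  v_{2} + v_{3} = 0 — sig = ⟨2 | 0⟩
  P = {4,6}:  v_{4} + v_{6} = 0 — sig = ⟨2 | 0⟩
  P = {1,2}:  v_{1} + v_{2} = v_{4} — sig = ⟨2 | 1⟩
  P = {1,4}:  v_{1} + v_{4} = v_{5} — sig = ⟨2 | 1⟩
  P = {1,6}:  v_{1} + v_{6} = v_{3} — sig = ⟨2 | 1⟩
  P = {3,4}:  v_{3} + v_{4} = v_{1} — sig = ⟨2 | 1⟩
  P = {5,6}:  v_{5} + v_{6} = v_{1} — sig = ⟨2 | 1⟩
  P = {2,5}:  v_{2} + v_{5} = 2·v_{4} — sig = ⟨2 | 2⟩
  P = {3,5}:  v_{3} + v_{5} = 2·v_{1} — sig = ⟨2 | 2⟩

Sorted signature multiset PRS(X):
[⟨2 | 0⟩, ⟨2 | 0⟩, ⟨2 | 1⟩, ⟨2 | 1⟩, ⟨2 | 1⟩, ⟨2 | 1⟩, ⟨2 | 1⟩, ⟨2 | 2⟩, ⟨2 | 2⟩]


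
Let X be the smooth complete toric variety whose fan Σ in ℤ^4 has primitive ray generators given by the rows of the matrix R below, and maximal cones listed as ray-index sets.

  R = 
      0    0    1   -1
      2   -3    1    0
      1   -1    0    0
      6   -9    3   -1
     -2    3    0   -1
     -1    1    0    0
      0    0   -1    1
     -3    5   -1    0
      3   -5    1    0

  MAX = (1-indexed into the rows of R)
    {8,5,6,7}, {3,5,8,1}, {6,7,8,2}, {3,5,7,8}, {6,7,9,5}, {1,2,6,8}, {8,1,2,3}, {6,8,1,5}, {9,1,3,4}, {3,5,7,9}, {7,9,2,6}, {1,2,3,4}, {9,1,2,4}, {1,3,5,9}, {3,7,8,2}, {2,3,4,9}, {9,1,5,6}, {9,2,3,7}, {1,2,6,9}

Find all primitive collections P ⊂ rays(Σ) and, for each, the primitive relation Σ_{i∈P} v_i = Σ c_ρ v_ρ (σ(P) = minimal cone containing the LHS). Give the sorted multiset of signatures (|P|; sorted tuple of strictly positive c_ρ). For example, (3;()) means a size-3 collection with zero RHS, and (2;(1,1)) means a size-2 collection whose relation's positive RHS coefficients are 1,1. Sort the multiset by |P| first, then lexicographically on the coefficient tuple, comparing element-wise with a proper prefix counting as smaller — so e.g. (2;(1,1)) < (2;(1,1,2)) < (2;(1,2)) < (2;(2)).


The 9 primitive collections of Σ (r=9, n=4):

  {1,7}:  v_{1} + v_{7} = 0  ⟹  sig = (2;())
  {3,6}:  v_{3} + v_{6} = 0  ⟹  sig = (2;())
  {8,9}:  v_{8} + v_{9} = 0  ⟹  sig = (2;())
  {2,5}:  v_{2} + v_{5} = v_{1}  ⟹  sig = (2;(1))
  {4,6}:  v_{4} + v_{6} = v_{1} + v_{2} + v_{9}  ⟹  sig = (2;(1,1,1))
  {4,7}:  v_{4} + v_{7} = v_{2} + v_{3} + v_{9}  ⟹  sig = (2;(1,1,1))
  {4,8}:  v_{4} + v_{8} = v_{1} + v_{2} + v_{3}  ⟹  sig = (2;(1,1,1))
  {4,5}:  v_{4} + v_{5} = 2·v_{1} + v_{3} + v_{9}  ⟹  sig = (2;(1,1,2))
  {1,2,3,9}:  v_{1} + v_{2} + v_{3} + v_{9} = v_{4}  ⟹  sig = (4;(1))

Sorted signature multiset PRS(X):
    |P|=2: 8 collections, coeffs (), (), (), (1), (1,1,1), (1,1,1), (1,1,1), (1,1,2)
    |P|=4: 1 collection, coeffs (1)


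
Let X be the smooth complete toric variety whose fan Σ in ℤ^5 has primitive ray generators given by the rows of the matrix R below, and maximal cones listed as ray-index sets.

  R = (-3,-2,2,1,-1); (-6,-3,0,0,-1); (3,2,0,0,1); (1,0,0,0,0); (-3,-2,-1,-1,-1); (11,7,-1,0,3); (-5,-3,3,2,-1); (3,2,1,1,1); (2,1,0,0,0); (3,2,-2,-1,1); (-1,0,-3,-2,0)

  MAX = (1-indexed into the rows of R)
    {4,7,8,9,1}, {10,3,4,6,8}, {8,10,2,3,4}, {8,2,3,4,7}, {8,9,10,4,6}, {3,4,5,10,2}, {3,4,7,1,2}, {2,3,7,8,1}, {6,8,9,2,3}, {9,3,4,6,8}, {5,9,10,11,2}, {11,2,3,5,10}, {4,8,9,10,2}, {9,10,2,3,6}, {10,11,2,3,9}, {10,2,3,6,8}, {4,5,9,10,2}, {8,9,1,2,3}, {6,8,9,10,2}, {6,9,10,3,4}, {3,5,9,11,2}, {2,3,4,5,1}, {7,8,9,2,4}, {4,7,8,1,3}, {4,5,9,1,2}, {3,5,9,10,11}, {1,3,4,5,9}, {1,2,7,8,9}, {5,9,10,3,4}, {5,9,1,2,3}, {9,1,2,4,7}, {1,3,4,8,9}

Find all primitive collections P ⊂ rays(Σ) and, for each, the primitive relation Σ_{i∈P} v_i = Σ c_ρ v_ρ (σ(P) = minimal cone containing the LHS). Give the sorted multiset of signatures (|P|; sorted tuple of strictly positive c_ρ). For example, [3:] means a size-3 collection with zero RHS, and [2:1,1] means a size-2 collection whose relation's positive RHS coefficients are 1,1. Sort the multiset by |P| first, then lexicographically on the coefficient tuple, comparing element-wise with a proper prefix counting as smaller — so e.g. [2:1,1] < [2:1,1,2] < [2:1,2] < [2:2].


18 collections generate NE(X_Σ); each relation:

  {1,10}:  v_{1} + v_{10} = 0  →  sig = [2:]
  {5,8}:  v_{5} + v_{8} = 0  →  sig = [2:]
  {7,11}:  v_{7} + v_{11} = v_{2}  →  sig = [2:1]
  {4,11}:  v_{4} + v_{11} = v_{5} + v_{10}  →  sig = [2:1,1]
  {1,6}:  v_{1} + v_{6} = v_{3} + v_{8} + v_{9}  →  sig = [2:1,1,1]
  {5,6}:  v_{5} + v_{6} = v_{3} + v_{9} + v_{10}  →  sig = [2:1,1,1]
  {5,7}:  v_{5} + v_{7} = v_{1} + v_{2} + v_{4}  →  sig = [2:1,1,1]
  {7,10}:  v_{7} + v_{10} = v_{2} + v_{4} + v_{8}  →  sig = [2:1,1,1]
  {1,11}:  v_{1} + v_{11} = v_{2} + v_{3} + v_{5} + v_{9}  →  sig = [2:1,1,1,1]
  {8,11}:  v_{8} + v_{11} = v_{2} + v_{3} + v_{9} + v_{10}  →  sig = [2:1,1,1,1]
  {6,11}:  v_{6} + v_{11} = v_{2} + 2·v_{3} + 2·v_{9} + 2·v_{10}  →  sig = [2:1,2,2,2]
  {6,7}:  v_{6} + v_{7} = 2·v_{8}  →  sig = [2:2]
  {2,4,6}:  v_{2} + v_{4} + v_{6} = v_{8} + v_{10}  →  sig = [3:1,1]
  {3,7,9}:  v_{3} + v_{7} + v_{9} = v_{1} + v_{8}  →  sig = [3:1,1]
  {2,3,4,9}:  v_{2} + v_{3} + v_{4} + v_{9} = 0  →  sig = [4:]
  {1,2,4,8}:  v_{1} + v_{2} + v_{4} + v_{8} = v_{7}  →  sig = [4:1]
  {3,8,9,10}:  v_{3} + v_{8} + v_{9} + v_{10} = v_{6}  →  sig = [4:1]
  {2,3,5,9,10}:  v_{2} + v_{3} + v_{5} + v_{9} + v_{10} = v_{11}  →  sig = [5:1]

Hence PRS(X_Σ) =
{ [2:] ×2,  [2:1],  [2:1,1],  [2:1,1,1] ×4,  [2:1,1,1,1] ×2,  [2:1,2,2,2],  [2:2],  [3:1,1] ×2,  [4:],  [4:1] ×2,  [5:1] }


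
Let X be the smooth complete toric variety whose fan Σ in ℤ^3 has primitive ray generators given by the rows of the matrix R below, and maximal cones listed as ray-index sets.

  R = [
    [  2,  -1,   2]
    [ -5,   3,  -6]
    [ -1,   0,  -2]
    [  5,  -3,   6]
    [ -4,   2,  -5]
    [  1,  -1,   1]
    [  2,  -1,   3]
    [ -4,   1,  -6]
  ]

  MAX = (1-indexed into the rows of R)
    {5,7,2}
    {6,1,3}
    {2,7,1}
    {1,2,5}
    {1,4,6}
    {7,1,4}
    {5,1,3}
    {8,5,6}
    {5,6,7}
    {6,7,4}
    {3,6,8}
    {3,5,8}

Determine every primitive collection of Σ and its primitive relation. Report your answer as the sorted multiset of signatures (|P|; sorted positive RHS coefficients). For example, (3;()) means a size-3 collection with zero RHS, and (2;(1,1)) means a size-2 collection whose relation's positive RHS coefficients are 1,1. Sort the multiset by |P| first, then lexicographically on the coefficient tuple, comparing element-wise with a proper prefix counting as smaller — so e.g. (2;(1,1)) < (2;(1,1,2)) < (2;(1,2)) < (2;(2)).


14 collections generate NE(X_Σ); each relation:

  P={2,4}:  v_{2} + v_{4} = 0 ; sig = (2;())
  P={2,6}:  v_{2} + v_{6} = v_{5} ; sig = (2;(1))
  P={3,7}:  v_{3} + v_{7} = v_{6} ; sig = (2;(1))
  P={4,5}:  v_{4} + v_{5} = v_{6} ; sig = (2;(1))
  P={2,3}:  v_{2} + v_{3} = v_{1} + 2·v_{5} ; sig = (2;(1,2))
  P={2,8}:  v_{2} + v_{8} = v_{3} + 2·v_{5} ; sig = (2;(1,2))
  P={3,4}:  v_{3} + v_{4} = v_{1} + 2·v_{6} ; sig = (2;(1,2))
  P={4,8}:  v_{4} + v_{8} = v_{3} + 2·v_{6} ; sig = (2;(1,2))
  P={7,8}:  v_{7} + v_{8} = v_{5} + 2·v_{6} ; sig = (2;(1,2))
  P={1,8}:  v_{1} + v_{8} = 2·v_{3} ; sig = (2;(2))
  P={1,5,7}:  v_{1} + v_{5} + v_{7} = 0 ; sig = (3;())
  P={1,5,6}:  v_{1} + v_{5} + v_{6} = v_{3} ; sig = (3;(1))
  P={1,6,7}:  v_{1} + v_{6} + v_{7} = v_{4} ; sig = (3;(1))
  P={3,5,6}:  v_{3} + v_{5} + v_{6} = v_{8} ; sig = (3;(1))

Hence PRS(X_Σ) =
[(2;()), (2;(1)), (2;(1)), (2;(1)), (2;(1,2)), (2;(1,2)), (2;(1,2)), (2;(1,2)), (2;(1,2)), (2;(2)), (3;()), (3;(1)), (3;(1)), (3;(1))]


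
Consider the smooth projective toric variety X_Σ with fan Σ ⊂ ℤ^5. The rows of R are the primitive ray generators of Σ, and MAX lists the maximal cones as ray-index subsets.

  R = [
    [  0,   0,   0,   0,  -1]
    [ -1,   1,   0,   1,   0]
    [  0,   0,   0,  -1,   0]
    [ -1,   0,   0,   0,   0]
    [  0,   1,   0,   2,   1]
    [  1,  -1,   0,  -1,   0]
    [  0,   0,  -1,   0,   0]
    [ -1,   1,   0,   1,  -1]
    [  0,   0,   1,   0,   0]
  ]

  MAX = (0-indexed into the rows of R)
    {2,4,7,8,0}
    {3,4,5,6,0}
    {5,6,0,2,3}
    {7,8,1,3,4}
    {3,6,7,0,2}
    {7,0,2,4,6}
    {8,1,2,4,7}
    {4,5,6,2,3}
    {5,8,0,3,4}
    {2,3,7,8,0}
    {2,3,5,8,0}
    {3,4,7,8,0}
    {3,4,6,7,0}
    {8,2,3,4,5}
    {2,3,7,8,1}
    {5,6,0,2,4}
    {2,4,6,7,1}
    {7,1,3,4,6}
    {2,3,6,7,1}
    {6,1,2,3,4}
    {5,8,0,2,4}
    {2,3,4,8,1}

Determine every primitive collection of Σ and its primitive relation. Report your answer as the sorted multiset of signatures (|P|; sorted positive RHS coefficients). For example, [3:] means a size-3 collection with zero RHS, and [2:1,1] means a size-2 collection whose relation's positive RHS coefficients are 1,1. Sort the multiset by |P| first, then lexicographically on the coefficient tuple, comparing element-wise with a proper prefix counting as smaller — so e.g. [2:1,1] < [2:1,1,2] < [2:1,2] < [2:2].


The 6 primitive collections of Σ (r=9, n=5):

  {1,5}:  v_{1} + v_{5} = 0  →  sig = [2:]
  {6,8}:  v_{6} + v_{8} = 0  →  sig = [2:]
  {0,1}:  v_{0} + v_{1} = v_{7}  →  sig = [2:1]
  {5,7}:  v_{5} + v_{7} = v_{0}  →  sig = [2:1]
  {0,2,3,4}:  v_{0} + v_{2} + v_{3} + v_{4} = v_{1}  →  sig = [4:1]
  {2,3,4,7}:  v_{2} + v_{3} + v_{4} + v_{7} = 2·v_{1}  →  sig = [4:2]

so the primitive-relation signature multiset is
    |P|=2: 4 collections, coeffs (), (), (1), (1)
    |P|=4: 2 collections, coeffs (1), (2)


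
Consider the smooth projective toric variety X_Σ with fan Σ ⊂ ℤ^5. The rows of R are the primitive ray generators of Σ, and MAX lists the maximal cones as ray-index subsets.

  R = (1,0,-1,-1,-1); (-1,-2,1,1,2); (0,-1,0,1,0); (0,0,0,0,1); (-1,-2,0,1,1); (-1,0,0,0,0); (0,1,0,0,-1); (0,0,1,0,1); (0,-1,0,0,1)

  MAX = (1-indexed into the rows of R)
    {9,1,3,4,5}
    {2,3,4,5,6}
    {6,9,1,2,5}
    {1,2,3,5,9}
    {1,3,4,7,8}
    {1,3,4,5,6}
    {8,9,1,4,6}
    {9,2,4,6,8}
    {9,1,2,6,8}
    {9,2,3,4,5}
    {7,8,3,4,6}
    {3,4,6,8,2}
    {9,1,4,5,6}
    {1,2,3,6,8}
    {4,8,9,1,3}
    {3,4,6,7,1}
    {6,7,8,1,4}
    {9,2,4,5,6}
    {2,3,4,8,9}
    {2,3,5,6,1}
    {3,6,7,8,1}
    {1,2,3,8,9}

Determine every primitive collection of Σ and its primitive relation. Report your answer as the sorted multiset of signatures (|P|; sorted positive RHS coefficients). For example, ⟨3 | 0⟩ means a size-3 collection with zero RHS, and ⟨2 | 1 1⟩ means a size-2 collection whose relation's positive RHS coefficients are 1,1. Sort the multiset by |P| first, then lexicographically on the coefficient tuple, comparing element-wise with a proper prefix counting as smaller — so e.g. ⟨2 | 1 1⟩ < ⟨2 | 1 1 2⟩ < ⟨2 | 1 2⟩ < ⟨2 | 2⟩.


7 collections generate NE(X_Σ); each relation:

  P = {7,9}:  v_{7} + v_{9} = 0  ⟹  sig = ⟨2 | 0⟩
  P = {5,8}:  v_{5} + v_{8} = v_{2}  ⟹  sig = ⟨2 | 1⟩
  P = {5,7}:  v_{5} + v_{7} = v_{3} + v_{6}  ⟹  sig = ⟨2 | 1 1⟩
  P = {2,7}:  v_{2} + v_{7} = v_{3} + v_{6} + v_{8}  ⟹  sig = ⟨2 | 1 1 1⟩
  P = {3,6,9}:  v_{3} + v_{6} + v_{9} = v_{5}  ⟹  sig = ⟨3 | 1⟩
  P = {1,2,4}:  v_{1} + v_{2} + v_{4} = 2·v_{9}  ⟹  sig = ⟨3 | 2⟩
  P = {1,3,4,6,8}:  v_{1} + v_{3} + v_{4} + v_{6} + v_{8} = v_{9}  ⟹  sig = ⟨5 | 1⟩

Signatures (|P|; sorted positive RHS coefficients), sorted:
{ ⟨2 | 0⟩,  ⟨2 | 1⟩,  ⟨2 | 1 1⟩,  ⟨2 | 1 1 1⟩,  ⟨3 | 1⟩,  ⟨3 | 2⟩,  ⟨5 | 1⟩ }


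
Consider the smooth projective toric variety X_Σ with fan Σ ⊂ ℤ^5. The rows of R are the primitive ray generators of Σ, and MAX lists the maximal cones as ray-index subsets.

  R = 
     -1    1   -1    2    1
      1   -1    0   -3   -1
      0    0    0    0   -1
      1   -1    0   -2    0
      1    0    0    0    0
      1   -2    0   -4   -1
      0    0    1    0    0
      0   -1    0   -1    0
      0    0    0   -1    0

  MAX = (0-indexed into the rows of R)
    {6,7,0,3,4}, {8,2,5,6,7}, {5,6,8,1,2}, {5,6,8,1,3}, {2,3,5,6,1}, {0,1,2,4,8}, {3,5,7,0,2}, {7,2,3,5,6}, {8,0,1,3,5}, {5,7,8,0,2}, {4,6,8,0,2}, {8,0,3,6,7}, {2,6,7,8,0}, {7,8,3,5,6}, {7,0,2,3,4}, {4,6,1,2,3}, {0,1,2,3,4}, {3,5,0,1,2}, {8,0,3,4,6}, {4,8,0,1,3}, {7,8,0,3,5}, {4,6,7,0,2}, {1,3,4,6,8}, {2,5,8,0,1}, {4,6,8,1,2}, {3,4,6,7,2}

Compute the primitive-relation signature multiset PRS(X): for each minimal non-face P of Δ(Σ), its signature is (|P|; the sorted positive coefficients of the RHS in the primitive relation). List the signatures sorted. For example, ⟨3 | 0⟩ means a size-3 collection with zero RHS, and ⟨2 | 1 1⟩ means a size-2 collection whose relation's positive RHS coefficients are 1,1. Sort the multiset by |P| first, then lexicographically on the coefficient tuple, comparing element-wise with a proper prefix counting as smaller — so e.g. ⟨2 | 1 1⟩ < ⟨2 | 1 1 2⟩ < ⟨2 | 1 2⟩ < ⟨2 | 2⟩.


Minimal non-faces — 7 found among 9 rays, 26 max cones:

  • {1,7}:  v_{1} + v_{7} = v_{5} — sig = ⟨2 | 1⟩
  • {4,5}:  v_{4} + v_{5} = v_{2} + 2·v_{3} — sig = ⟨2 | 1 2⟩
  • {0,1,6}:  v_{0} + v_{1} + v_{6} = v_{8} — sig = ⟨3 | 1⟩
  • {2,3,8}:  v_{2} + v_{3} + v_{8} = v_{1} — sig = ⟨3 | 1⟩
  • {4,7,8}:  v_{4} + v_{7} + v_{8} = v_{3} — sig = ⟨3 | 1⟩
  • {0,5,6}:  v_{0} + v_{5} + v_{6} = v_{7} + v_{8} — sig = ⟨3 | 1 1⟩
  • {0,2,3,6}:  v_{0} + v_{2} + v_{3} + v_{6} = 0 — sig = ⟨4 | 0⟩

Hence PRS(X_Σ) =
    ⟨2 | 1⟩
    ⟨2 | 1 2⟩
    ⟨3 | 1⟩
    ⟨3 | 1⟩
    ⟨3 | 1⟩
    ⟨3 | 1 1⟩
    ⟨4 | 0⟩


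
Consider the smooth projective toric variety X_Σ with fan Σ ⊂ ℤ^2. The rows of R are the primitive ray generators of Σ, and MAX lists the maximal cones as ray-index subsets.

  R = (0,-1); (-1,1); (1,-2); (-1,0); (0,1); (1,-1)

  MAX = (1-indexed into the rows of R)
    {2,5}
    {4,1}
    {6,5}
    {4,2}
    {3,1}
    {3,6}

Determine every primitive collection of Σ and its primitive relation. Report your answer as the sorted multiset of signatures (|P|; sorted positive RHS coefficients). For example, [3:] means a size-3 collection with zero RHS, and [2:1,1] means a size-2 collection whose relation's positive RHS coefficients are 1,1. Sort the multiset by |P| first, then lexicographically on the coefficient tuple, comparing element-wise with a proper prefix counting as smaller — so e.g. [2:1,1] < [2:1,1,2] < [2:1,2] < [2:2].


The 9 primitive collections of Σ (r=6, n=2):

  • {1,5}:  v_{1} + v_{5} = 0  so sig = [2:]
  • {2,6}:  v_{2} + v_{6} = 0  so sig = [2:]
  • {1,2}:  v_{1} + v_{2} = v_{4}  so sig = [2:1]
  • {1,6}:  v_{1} + v_{6} = v_{3}  so sig = [2:1]
  • {2,3}:  v_{2} + v_{3} = v_{1}  so sig = [2:1]
  • {3,5}:  v_{3} + v_{5} = v_{6}  so sig = [2:1]
  • {4,5}:  v_{4} + v_{5} = v_{2}  so sig = [2:1]
  • {4,6}:  v_{4} + v_{6} = v_{1}  so sig = [2:1]
  • {3,4}:  v_{3} + v_{4} = 2·v_{1}  so sig = [2:2]

Hence PRS(X_Σ) =
{ [2:] ×2,  [2:1] ×6,  [2:2] }


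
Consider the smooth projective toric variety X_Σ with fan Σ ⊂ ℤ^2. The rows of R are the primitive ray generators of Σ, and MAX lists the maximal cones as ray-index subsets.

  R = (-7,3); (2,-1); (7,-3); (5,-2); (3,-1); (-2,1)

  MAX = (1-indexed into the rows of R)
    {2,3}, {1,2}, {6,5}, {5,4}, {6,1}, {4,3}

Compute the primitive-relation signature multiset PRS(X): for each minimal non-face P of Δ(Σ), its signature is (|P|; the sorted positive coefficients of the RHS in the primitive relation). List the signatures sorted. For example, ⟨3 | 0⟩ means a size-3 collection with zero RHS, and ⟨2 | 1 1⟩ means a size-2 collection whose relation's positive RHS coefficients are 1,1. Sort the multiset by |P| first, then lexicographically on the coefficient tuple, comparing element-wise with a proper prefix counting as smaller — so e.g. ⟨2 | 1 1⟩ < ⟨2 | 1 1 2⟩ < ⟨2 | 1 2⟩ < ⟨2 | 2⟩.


Σ has 9 primitive collections:

  • {1,3}:  v_{1} + v_{3} = 0  ⇒ sig = ⟨2 | 0⟩
  • {2,6}:  v_{2} + v_{6} = 0  ⇒ sig = ⟨2 | 0⟩
  • {1,4}:  v_{1} + v_{4} = v_{6}  ⇒ sig = ⟨2 | 1⟩
  • {2,4}:  v_{2} + v_{4} = v_{3}  ⇒ sig = ⟨2 | 1⟩
  • {2,5}:  v_{2} + v_{5} = v_{4}  ⇒ sig = ⟨2 | 1⟩
  • {3,6}:  v_{3} + v_{6} = v_{4}  ⇒ sig = ⟨2 | 1⟩
  • {4,6}:  v_{4} + v_{6} = v_{5}  ⇒ sig = ⟨2 | 1⟩
  • {1,5}:  v_{1} + v_{5} = 2·v_{6}  ⇒ sig = ⟨2 | 2⟩
  • {3,5}:  v_{3} + v_{5} = 2·v_{4}  ⇒ sig = ⟨2 | 2⟩

Hence PRS(X_Σ) =
[⟨2 | 0⟩, ⟨2 | 0⟩, ⟨2 | 1⟩, ⟨2 | 1⟩, ⟨2 | 1⟩, ⟨2 | 1⟩, ⟨2 | 1⟩, ⟨2 | 2⟩, ⟨2 | 2⟩]


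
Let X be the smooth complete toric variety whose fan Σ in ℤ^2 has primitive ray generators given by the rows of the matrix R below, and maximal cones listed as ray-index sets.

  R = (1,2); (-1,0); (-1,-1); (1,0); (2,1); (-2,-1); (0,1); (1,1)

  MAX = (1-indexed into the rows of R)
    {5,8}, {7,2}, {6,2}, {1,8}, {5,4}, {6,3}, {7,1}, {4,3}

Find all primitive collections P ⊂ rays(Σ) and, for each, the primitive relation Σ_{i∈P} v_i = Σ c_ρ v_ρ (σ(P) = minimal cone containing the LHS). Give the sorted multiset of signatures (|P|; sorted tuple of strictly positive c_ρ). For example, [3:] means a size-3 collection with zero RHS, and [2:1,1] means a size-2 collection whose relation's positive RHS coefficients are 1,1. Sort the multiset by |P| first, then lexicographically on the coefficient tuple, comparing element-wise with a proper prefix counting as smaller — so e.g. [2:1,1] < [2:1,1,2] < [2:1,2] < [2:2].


Σ has 20 primitive collections:

  P = {2,4}:  v_{2} + v_{4} = 0 — sig = [2:]
  P = {3,8}:  v_{3} + v_{8} = 0 — sig = [2:]
  P = {5,6}:  v_{5} + v_{6} = 0 — sig = [2:]
  P = {1,3}:  v_{1} + v_{3} = v_{7} — sig = [2:1]
  P = {2,3}:  v_{2} + v_{3} = v_{6} — sig = [2:1]
  P = {2,5}:  v_{2} + v_{5} = v_{8} — sig = [2:1]
  P = {2,8}:  v_{2} + v_{8} = v_{7} — sig = [2:1]
  P = {3,5}:  v_{3} + v_{5} = v_{4} — sig = [2:1]
  P = {3,7}:  v_{3} + v_{7} = v_{2} — sig = [2:1]
  P = {4,6}:  v_{4} + v_{6} = v_{3} — sig = [2:1]
  P = {4,7}:  v_{4} + v_{7} = v_{8} — sig = [2:1]
  P = {4,8}:  v_{4} + v_{8} = v_{5} — sig = [2:1]
  P = {6,8}:  v_{6} + v_{8} = v_{2} — sig = [2:1]
  P = {7,8}:  v_{7} + v_{8} = v_{1} — sig = [2:1]
  P = {1,6}:  v_{1} + v_{6} = v_{2} + v_{7} — sig = [2:1,1]
  P = {1,2}:  v_{1} + v_{2} = 2·v_{7} — sig = [2:2]
  P = {1,4}:  v_{1} + v_{4} = 2·v_{8} — sig = [2:2]
  P = {5,7}:  v_{5} + v_{7} = 2·v_{8} — sig = [2:2]
  P = {6,7}:  v_{6} + v_{7} = 2·v_{2} — sig = [2:2]
  P = {1,5}:  v_{1} + v_{5} = 3·v_{8} — sig = [2:3]

so the primitive-relation signature multiset is
    |P|=2: 20 collections, coeffs (), (), (), (1), (1), (1), (1), (1), (1), (1), (1), (1), (1), (1), (1,1), (2), (2), (2), (2), (3)


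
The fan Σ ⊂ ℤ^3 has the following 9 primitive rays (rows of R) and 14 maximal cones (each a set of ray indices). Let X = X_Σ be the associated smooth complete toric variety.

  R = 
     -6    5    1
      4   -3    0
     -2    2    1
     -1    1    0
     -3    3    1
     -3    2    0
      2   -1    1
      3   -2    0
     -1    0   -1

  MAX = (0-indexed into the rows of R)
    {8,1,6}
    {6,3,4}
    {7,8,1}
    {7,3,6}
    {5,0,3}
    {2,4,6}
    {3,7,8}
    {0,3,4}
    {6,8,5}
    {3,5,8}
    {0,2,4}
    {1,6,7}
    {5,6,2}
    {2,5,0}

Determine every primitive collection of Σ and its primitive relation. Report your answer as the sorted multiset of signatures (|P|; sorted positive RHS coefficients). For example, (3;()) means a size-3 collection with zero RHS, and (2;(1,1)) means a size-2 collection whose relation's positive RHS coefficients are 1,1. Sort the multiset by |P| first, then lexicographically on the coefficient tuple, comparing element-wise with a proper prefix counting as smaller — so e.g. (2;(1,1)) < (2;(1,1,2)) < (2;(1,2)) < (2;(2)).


18 minimal non-faces of Δ(Σ) (on 9 rays):

  {5,7}:  v_{5} + v_{7} = 0  ⇒ sig = (2;())
  {0,1}:  v_{0} + v_{1} = v_{2}  ⇒ sig = (2;(1))
  {0,7}:  v_{0} + v_{7} = v_{4}  ⇒ sig = (2;(1))
  {1,2}:  v_{1} + v_{2} = v_{6}  ⇒ sig = (2;(1))
  {1,3}:  v_{1} + v_{3} = v_{7}  ⇒ sig = (2;(1))
  {2,3}:  v_{2} + v_{3} = v_{4}  ⇒ sig = (2;(1))
  {2,8}:  v_{2} + v_{8} = v_{5}  ⇒ sig = (2;(1))
  {4,5}:  v_{4} + v_{5} = v_{0}  ⇒ sig = (2;(1))
  {1,4}:  v_{1} + v_{4} = v_{3} + v_{6}  ⇒ sig = (2;(1,1))
  {1,5}:  v_{1} + v_{5} = v_{6} + v_{8}  ⇒ sig = (2;(1,1))
  {2,7}:  v_{2} + v_{7} = v_{3} + v_{6}  ⇒ sig = (2;(1,1))
  {4,8}:  v_{4} + v_{8} = v_{3} + v_{5}  ⇒ sig = (2;(1,1))
  {0,8}:  v_{0} + v_{8} = v_{3} + 2·v_{5}  ⇒ sig = (2;(1,2))
  {4,7}:  v_{4} + v_{7} = 2·v_{3} + v_{6}  ⇒ sig = (2;(1,2))
  {0,6}:  v_{0} + v_{6} = 2·v_{2}  ⇒ sig = (2;(2))
  {3,6,8}:  v_{3} + v_{6} + v_{8} = 0  ⇒ sig = (3;())
  {3,5,6}:  v_{3} + v_{5} + v_{6} = v_{2}  ⇒ sig = (3;(1))
  {6,7,8}:  v_{6} + v_{7} + v_{8} = v_{1}  ⇒ sig = (3;(1))

Sorted signature multiset PRS(X):
[(2;()), (2;(1)), (2;(1)), (2;(1)), (2;(1)), (2;(1)), (2;(1)), (2;(1)), (2;(1,1)), (2;(1,1)), (2;(1,1)), (2;(1,1)), (2;(1,2)), (2;(1,2)), (2;(2)), (3;()), (3;(1)), (3;(1))]


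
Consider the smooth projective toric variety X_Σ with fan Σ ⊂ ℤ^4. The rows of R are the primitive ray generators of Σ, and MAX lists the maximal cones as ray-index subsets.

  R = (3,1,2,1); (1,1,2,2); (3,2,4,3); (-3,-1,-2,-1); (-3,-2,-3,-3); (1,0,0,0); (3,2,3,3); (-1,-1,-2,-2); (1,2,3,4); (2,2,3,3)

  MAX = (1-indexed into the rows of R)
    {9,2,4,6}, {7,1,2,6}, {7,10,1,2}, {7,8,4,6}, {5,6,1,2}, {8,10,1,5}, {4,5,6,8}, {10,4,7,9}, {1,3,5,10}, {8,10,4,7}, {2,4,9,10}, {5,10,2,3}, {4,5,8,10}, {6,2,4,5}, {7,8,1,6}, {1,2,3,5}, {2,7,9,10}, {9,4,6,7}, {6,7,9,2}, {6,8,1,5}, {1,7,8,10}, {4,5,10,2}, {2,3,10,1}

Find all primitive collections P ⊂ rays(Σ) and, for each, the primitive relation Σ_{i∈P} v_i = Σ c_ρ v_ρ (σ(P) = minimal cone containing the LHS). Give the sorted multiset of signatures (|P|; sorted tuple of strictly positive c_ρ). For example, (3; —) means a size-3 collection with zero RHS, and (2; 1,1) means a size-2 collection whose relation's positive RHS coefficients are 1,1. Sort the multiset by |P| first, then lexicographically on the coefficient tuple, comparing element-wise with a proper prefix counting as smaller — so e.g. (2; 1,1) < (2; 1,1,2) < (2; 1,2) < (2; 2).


Primitive collections (14):

  P={1,4}:  v_{1} + v_{4} = 0  →  sig = (2; —)
  P={2,8}:  v_{2} + v_{8} = 0  →  sig = (2; —)
  P={5,7}:  v_{5} + v_{7} = 0  →  sig = (2; —)
  P={6,10}:  v_{6} + v_{10} = v_{7}  →  sig = (2; 1)
  P={1,9}:  v_{1} + v_{9} = v_{2} + v_{7}  →  sig = (2; 1,1)
  P={3,6}:  v_{3} + v_{6} = v_{1} + v_{2}  →  sig = (2; 1,1)
  P={5,9}:  v_{5} + v_{9} = v_{2} + v_{4}  →  sig = (2; 1,1)
  P={8,9}:  v_{8} + v_{9} = v_{4} + v_{7}  →  sig = (2; 1,1)
  P={3,4}:  v_{3} + v_{4} = v_{2} + v_{5} + v_{10}  →  sig = (2; 1,1,1)
  P={3,7}:  v_{3} + v_{7} = v_{1} + v_{2} + v_{10}  →  sig = (2; 1,1,1)
  P={3,8}:  v_{3} + v_{8} = v_{1} + v_{5} + v_{10}  →  sig = (2; 1,1,1)
  P={3,9}:  v_{3} + v_{9} = 2·v_{2} + v_{10}  →  sig = (2; 1,2)
  P={2,4,7}:  v_{2} + v_{4} + v_{7} = v_{9}  →  sig = (3; 1)
  P={1,2,5,10}:  v_{1} + v_{2} + v_{5} + v_{10} = v_{3}  →  sig = (4; 1)

Sorted signature multiset PRS(X):
    (2; —)
    (2; —)
    (2; —)
    (2; 1)
    (2; 1,1)
    (2; 1,1)
    (2; 1,1)
    (2; 1,1)
    (2; 1,1,1)
    (2; 1,1,1)
    (2; 1,1,1)
    (2; 1,2)
    (3; 1)
    (4; 1)


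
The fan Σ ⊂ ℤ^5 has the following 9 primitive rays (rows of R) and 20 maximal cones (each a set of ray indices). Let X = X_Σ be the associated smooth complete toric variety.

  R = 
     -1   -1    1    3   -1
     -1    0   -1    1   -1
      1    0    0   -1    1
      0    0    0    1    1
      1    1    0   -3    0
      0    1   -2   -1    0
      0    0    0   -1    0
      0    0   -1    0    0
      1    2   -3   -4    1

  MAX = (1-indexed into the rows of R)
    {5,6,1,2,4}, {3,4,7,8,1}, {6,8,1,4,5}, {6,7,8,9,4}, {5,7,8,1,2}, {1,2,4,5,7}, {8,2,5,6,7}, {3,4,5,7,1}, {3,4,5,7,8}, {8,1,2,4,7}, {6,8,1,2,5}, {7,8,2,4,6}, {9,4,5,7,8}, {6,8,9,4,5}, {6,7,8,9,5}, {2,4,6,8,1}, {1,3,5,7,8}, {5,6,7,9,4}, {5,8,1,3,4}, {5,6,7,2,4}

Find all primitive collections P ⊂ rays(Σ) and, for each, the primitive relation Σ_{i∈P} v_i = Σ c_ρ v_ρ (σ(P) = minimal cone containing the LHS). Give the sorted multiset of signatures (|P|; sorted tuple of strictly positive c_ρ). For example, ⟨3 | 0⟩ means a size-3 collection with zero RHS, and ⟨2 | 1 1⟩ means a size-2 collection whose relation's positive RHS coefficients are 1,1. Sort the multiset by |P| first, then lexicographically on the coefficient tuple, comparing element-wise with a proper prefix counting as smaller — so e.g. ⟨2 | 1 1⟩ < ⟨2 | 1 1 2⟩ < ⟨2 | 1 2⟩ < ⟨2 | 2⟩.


Primitive collections (9):

  {1,9}:  v_{1} + v_{9} = v_{6}  ⇒ sig = ⟨2 | 1⟩
  {2,3}:  v_{2} + v_{3} = v_{8}  ⇒ sig = ⟨2 | 1⟩
  {3,6}:  v_{3} + v_{6} = v_{4} + v_{5} + 2·v_{8}  ⇒ sig = ⟨2 | 1 1 2⟩
  {2,9}:  v_{2} + v_{9} = 2·v_{6} + v_{7}  ⇒ sig = ⟨2 | 1 2⟩
  {3,9}:  v_{3} + v_{9} = 2·v_{4} + 2·v_{5} + v_{7} + 3·v_{8}  ⇒ sig = ⟨2 | 1 2 2 3⟩
  {1,6,7}:  v_{1} + v_{6} + v_{7} = v_{2}  ⇒ sig = ⟨3 | 1⟩
  {2,4,5,8}:  v_{2} + v_{4} + v_{5} + v_{8} = v_{6}  ⇒ sig = ⟨4 | 1⟩
  {1,4,5,7,8}:  v_{1} + v_{4} + v_{5} + v_{7} + v_{8} = 0  ⇒ sig = ⟨5 | 0⟩
  {4,5,6,7,8}:  v_{4} + v_{5} + v_{6} + v_{7} + v_{8} = v_{9}  ⇒ sig = ⟨5 | 1⟩

so the primitive-relation signature multiset is
{ ⟨2 | 1⟩ ×2,  ⟨2 | 1 1 2⟩,  ⟨2 | 1 2⟩,  ⟨2 | 1 2 2 3⟩,  ⟨3 | 1⟩,  ⟨4 | 1⟩,  ⟨5 | 0⟩,  ⟨5 | 1⟩ }


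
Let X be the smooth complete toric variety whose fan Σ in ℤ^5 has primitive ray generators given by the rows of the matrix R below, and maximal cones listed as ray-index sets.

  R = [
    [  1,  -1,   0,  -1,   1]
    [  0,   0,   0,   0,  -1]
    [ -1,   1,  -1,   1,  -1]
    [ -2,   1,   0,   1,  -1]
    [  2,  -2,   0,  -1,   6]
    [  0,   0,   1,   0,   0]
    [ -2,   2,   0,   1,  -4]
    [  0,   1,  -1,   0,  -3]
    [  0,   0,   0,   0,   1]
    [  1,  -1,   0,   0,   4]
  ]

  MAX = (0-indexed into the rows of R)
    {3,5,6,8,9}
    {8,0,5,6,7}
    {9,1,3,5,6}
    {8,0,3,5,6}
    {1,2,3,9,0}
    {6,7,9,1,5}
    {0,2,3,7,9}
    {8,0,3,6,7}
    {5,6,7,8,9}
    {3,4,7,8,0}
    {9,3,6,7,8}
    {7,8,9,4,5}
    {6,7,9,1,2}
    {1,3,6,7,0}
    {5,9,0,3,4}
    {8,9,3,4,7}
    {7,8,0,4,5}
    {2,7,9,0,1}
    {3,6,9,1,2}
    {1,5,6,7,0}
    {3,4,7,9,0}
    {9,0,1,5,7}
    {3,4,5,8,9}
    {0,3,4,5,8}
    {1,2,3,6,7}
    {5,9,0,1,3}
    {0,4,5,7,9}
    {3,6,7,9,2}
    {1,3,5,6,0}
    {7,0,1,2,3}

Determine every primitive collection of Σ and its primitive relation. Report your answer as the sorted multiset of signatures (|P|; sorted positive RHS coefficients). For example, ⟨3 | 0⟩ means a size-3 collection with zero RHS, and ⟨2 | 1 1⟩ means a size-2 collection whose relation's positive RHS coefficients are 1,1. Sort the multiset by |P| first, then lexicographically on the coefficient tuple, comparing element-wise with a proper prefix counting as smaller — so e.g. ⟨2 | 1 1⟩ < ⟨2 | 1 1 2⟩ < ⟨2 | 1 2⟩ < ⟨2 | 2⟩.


11 minimal non-faces of Δ(Σ) (on 10 rays):

  • {1,8}:  v_{1} + v_{8} = 0 ; sig = ⟨2 | 0⟩
  • {1,4}:  v_{1} + v_{4} = v_{0} + v_{9} ; sig = ⟨2 | 1 1⟩
  • {2,5}:  v_{2} + v_{5} = v_{1} + v_{6} + v_{9} ; sig = ⟨2 | 1 1 1⟩
  • {2,8}:  v_{2} + v_{8} = v_{3} + v_{7} + v_{9} ; sig = ⟨2 | 1 1 1⟩
  • {2,4}:  v_{2} + v_{4} = v_{0} + v_{3} + v_{7} + 2·v_{9} ; sig = ⟨2 | 1 1 1 2⟩
  • {4,6}:  v_{4} + v_{6} = 2·v_{8} ; sig = ⟨2 | 2⟩
  • {0,6,9}:  v_{0} + v_{6} + v_{9} = v_{8} ; sig = ⟨3 | 1⟩
  • {0,8,9}:  v_{0} + v_{8} + v_{9} = v_{4} ; sig = ⟨3 | 1⟩
  • {3,5,7}:  v_{3} + v_{5} + v_{7} = v_{6} ; sig = ⟨3 | 1⟩
  • {0,2,6}:  v_{0} + v_{2} + v_{6} = v_{3} + v_{7} ; sig = ⟨3 | 1 1⟩
  • {1,3,7,9}:  v_{1} + v_{3} + v_{7} + v_{9} = v_{2} ; sig = ⟨4 | 1⟩

Hence PRS(X_Σ) =
[⟨2 | 0⟩, ⟨2 | 1 1⟩, ⟨2 | 1 1 1⟩, ⟨2 | 1 1 1⟩, ⟨2 | 1 1 1 2⟩, ⟨2 | 2⟩, ⟨3 | 1⟩, ⟨3 | 1⟩, ⟨3 | 1⟩, ⟨3 | 1 1⟩, ⟨4 | 1⟩]


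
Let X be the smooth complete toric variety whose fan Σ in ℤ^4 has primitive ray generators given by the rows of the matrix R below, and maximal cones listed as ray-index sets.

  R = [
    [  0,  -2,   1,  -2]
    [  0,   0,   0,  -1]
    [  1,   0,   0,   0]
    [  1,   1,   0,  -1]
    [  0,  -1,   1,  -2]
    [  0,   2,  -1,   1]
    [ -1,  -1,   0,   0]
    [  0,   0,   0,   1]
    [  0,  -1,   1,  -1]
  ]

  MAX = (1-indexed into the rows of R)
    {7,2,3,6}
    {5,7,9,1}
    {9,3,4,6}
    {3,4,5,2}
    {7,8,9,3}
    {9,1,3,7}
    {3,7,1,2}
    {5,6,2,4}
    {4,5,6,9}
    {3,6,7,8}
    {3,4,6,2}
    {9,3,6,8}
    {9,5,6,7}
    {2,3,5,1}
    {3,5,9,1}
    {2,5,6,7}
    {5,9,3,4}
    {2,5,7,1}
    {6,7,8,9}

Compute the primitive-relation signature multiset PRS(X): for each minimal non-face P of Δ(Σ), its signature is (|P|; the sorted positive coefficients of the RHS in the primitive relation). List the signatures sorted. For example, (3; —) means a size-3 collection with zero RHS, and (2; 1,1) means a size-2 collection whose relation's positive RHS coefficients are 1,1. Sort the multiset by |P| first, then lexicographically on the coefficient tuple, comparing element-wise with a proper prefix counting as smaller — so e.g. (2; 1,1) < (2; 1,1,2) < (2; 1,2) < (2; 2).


Σ has 11 primitive collections:

  • {2,8}:  v_{2} + v_{8} = 0  →  sig = (2; —)
  • {1,6}:  v_{1} + v_{6} = v_{2}  →  sig = (2; 1)
  • {2,9}:  v_{2} + v_{9} = v_{5}  →  sig = (2; 1)
  • {4,7}:  v_{4} + v_{7} = v_{2}  →  sig = (2; 1)
  • {5,8}:  v_{5} + v_{8} = v_{9}  →  sig = (2; 1)
  • {1,4}:  v_{1} + v_{4} = v_{2} + v_{3} + v_{5}  →  sig = (2; 1,1,1)
  • {1,8}:  v_{1} + v_{8} = v_{3} + v_{7} + v_{9}  →  sig = (2; 1,1,1)
  • {4,8}:  v_{4} + v_{8} = v_{3} + v_{6} + v_{9}  →  sig = (2; 1,1,1)
  • {3,5,6}:  v_{3} + v_{5} + v_{6} = v_{4}  →  sig = (3; 1)
  • {3,5,7}:  v_{3} + v_{5} + v_{7} = v_{1}  →  sig = (3; 1)
  • {3,6,7,9}:  v_{3} + v_{6} + v_{7} + v_{9} = 0  →  sig = (4; —)

so the primitive-relation signature multiset is
    |P|=2: 8 collections, coeffs (), (1), (1), (1), (1), (1,1,1), (1,1,1), (1,1,1)
    |P|=3: 2 collections, coeffs (1), (1)
    |P|=4: 1 collection, coeffs ()


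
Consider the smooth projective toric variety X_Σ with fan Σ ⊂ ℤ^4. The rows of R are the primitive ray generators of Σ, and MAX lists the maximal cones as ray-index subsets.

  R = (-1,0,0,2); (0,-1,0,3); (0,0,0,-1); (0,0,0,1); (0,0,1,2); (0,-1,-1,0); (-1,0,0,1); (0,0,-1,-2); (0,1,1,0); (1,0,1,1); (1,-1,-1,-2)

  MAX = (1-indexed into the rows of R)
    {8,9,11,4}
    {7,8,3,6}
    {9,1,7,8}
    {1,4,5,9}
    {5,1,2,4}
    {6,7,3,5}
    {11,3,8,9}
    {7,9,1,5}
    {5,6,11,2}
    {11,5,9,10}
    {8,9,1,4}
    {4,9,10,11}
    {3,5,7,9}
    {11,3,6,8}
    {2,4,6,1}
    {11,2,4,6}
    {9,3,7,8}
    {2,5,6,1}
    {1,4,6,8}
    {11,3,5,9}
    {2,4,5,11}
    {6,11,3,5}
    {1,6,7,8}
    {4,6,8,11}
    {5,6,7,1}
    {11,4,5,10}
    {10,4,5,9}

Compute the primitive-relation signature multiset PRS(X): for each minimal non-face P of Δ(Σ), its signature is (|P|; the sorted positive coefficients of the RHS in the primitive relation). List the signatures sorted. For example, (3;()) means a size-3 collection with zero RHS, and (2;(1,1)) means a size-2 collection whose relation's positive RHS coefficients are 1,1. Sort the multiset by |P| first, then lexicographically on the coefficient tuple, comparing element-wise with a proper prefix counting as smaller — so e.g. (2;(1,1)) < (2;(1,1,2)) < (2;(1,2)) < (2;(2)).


The 19 primitive collections of Σ (r=11, n=4):

  P={3,4}:  v_{3} + v_{4} = 0  ⇒ sig = (2;())
  P={5,8}:  v_{5} + v_{8} = 0  ⇒ sig = (2;())
  P={6,9}:  v_{6} + v_{9} = 0  ⇒ sig = (2;())
  P={1,3}:  v_{1} + v_{3} = v_{7}  ⇒ sig = (2;(1))
  P={1,11}:  v_{1} + v_{11} = v_{6}  ⇒ sig = (2;(1))
  P={4,7}:  v_{4} + v_{7} = v_{1}  ⇒ sig = (2;(1))
  P={7,10}:  v_{7} + v_{10} = v_{5}  ⇒ sig = (2;(1))
  P={1,10}:  v_{1} + v_{10} = v_{4} + v_{5}  ⇒ sig = (2;(1,1))
  P={2,3}:  v_{2} + v_{3} = v_{5} + v_{6}  ⇒ sig = (2;(1,1))
  P={2,8}:  v_{2} + v_{8} = v_{4} + v_{6}  ⇒ sig = (2;(1,1))
  P={2,9}:  v_{2} + v_{9} = v_{4} + v_{5}  ⇒ sig = (2;(1,1))
  P={7,11}:  v_{7} + v_{11} = v_{3} + v_{6}  ⇒ sig = (2;(1,1))
  P={2,7}:  v_{2} + v_{7} = v_{1} + v_{5} + v_{6}  ⇒ sig = (2;(1,1,1))
  P={3,10}:  v_{3} + v_{10} = v_{5} + v_{9} + v_{11}  ⇒ sig = (2;(1,1,1))
  P={6,10}:  v_{6} + v_{10} = v_{4} + v_{5} + v_{11}  ⇒ sig = (2;(1,1,1))
  P={8,10}:  v_{8} + v_{10} = v_{4} + v_{9} + v_{11}  ⇒ sig = (2;(1,1,1))
  P={2,10}:  v_{2} + v_{10} = 2·v_{4} + 2·v_{5} + v_{11}  ⇒ sig = (2;(1,2,2))
  P={4,5,6}:  v_{4} + v_{5} + v_{6} = v_{2}  ⇒ sig = (3;(1))
  P={4,5,9,11}:  v_{4} + v_{5} + v_{9} + v_{11} = v_{10}  ⇒ sig = (4;(1))

Hence PRS(X_Σ) =
[(2;()), (2;()), (2;()), (2;(1)), (2;(1)), (2;(1)), (2;(1)), (2;(1,1)), (2;(1,1)), (2;(1,1)), (2;(1,1)), (2;(1,1)), (2;(1,1,1)), (2;(1,1,1)), (2;(1,1,1)), (2;(1,1,1)), (2;(1,2,2)), (3;(1)), (4;(1))]


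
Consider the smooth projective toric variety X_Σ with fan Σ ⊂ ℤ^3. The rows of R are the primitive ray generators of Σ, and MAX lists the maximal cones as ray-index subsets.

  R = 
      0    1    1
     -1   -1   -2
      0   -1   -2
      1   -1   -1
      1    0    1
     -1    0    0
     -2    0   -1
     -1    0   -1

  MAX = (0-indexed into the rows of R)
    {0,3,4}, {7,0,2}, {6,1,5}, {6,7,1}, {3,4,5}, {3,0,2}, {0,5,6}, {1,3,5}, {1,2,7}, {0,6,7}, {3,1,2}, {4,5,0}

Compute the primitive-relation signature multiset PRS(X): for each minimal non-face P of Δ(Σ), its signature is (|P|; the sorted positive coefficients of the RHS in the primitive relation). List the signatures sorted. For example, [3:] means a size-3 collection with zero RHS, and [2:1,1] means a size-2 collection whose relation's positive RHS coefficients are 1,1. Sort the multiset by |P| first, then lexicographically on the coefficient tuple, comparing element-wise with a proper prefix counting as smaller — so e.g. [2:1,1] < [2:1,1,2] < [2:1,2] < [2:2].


Minimal non-faces — 11 found among 8 rays, 12 max cones:

  • {4,7}:  v_{4} + v_{7} = 0  ⇒ sig = [2:]
  • {0,1}:  v_{0} + v_{1} = v_{7}  ⇒ sig = [2:1]
  • {2,4}:  v_{2} + v_{4} = v_{3}  ⇒ sig = [2:1]
  • {2,5}:  v_{2} + v_{5} = v_{1}  ⇒ sig = [2:1]
  • {3,6}:  v_{3} + v_{6} = v_{1}  ⇒ sig = [2:1]
  • {3,7}:  v_{3} + v_{7} = v_{2}  ⇒ sig = [2:1]
  • {4,6}:  v_{4} + v_{6} = v_{5}  ⇒ sig = [2:1]
  • {5,7}:  v_{5} + v_{7} = v_{6}  ⇒ sig = [2:1]
  • {1,4}:  v_{1} + v_{4} = v_{3} + v_{5}  ⇒ sig = [2:1,1]
  • {2,6}:  v_{2} + v_{6} = v_{1} + v_{7}  ⇒ sig = [2:1,1]
  • {0,3,5}:  v_{0} + v_{3} + v_{5} = 0  ⇒ sig = [3:]

Hence PRS(X_Σ) =
{ [2:],  [2:1] ×7,  [2:1,1] ×2,  [3:] }


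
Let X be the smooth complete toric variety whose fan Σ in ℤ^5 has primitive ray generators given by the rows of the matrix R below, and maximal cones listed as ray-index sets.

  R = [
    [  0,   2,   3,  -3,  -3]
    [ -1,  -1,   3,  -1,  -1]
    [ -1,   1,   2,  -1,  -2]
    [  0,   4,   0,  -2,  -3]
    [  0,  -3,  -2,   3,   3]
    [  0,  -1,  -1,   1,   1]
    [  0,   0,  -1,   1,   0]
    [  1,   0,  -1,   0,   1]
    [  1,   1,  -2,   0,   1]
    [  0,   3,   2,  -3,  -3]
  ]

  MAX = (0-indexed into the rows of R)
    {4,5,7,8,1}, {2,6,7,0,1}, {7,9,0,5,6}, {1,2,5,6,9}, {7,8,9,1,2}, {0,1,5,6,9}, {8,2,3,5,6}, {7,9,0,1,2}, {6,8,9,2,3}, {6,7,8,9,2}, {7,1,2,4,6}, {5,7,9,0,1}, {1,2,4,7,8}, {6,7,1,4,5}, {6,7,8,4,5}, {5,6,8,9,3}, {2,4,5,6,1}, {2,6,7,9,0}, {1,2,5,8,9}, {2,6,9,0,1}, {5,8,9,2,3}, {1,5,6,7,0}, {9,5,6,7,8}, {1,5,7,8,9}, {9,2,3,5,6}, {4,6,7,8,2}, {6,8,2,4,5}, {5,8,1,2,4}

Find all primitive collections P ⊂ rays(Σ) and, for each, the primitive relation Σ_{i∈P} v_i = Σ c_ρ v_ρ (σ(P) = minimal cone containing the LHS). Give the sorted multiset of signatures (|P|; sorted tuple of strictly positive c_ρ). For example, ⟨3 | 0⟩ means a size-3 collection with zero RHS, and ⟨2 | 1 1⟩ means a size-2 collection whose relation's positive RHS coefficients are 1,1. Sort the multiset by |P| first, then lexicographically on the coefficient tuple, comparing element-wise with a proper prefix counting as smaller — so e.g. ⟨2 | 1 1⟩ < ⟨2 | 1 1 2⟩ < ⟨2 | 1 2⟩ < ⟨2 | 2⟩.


12 minimal non-faces of Δ(Σ) (on 10 rays):

  P = {4,9}:  v_{4} + v_{9} = 0  ⟹  sig = ⟨2 | 0⟩
  P = {0,8}:  v_{0} + v_{8} = v_{7} + v_{9}  ⟹  sig = ⟨2 | 1 1⟩
  P = {0,4}:  v_{0} + v_{4} = v_{1} + v_{6} + v_{7}  ⟹  sig = ⟨2 | 1 1 1⟩
  P = {1,3}:  v_{1} + v_{3} = v_{2} + v_{5} + v_{9}  ⟹  sig = ⟨2 | 1 1 1⟩
  P = {3,7}:  v_{3} + v_{7} = v_{6} + v_{8} + v_{9}  ⟹  sig = ⟨2 | 1 1 1⟩
  P = {3,4}:  v_{3} + v_{4} = v_{2} + v_{5} + v_{6} + v_{8}  ⟹  sig = ⟨2 | 1 1 1 1⟩
  P = {0,3}:  v_{0} + v_{3} = v_{6} + 2·v_{9}  ⟹  sig = ⟨2 | 1 2⟩
  P = {1,6,8}:  v_{1} + v_{6} + v_{8} = 0  ⟹  sig = ⟨3 | 0⟩
  P = {2,5,7}:  v_{2} + v_{5} + v_{7} = 0  ⟹  sig = ⟨3 | 0⟩
  P = {0,2,5}:  v_{0} + v_{2} + v_{5} = v_{1} + v_{6} + v_{9}  ⟹  sig = ⟨3 | 1 1 1⟩
  P = {1,6,7,9}:  v_{1} + v_{6} + v_{7} + v_{9} = v_{0}  ⟹  sig = ⟨4 | 1⟩
  P = {2,5,6,8,9}:  v_{2} + v_{5} + v_{6} + v_{8} + v_{9} = v_{3}  ⟹  sig = ⟨5 | 1⟩

Signatures (|P|; sorted positive RHS coefficients), sorted:
    |P|=2: 7 collections, coeffs (), (1,1), (1,1,1), (1,1,1), (1,1,1), (1,1,1,1), (1,2)
    |P|=3: 3 collections, coeffs (), (), (1,1,1)
    |P|=4: 1 collection, coeffs (1)
    |P|=5: 1 collection, coeffs (1)


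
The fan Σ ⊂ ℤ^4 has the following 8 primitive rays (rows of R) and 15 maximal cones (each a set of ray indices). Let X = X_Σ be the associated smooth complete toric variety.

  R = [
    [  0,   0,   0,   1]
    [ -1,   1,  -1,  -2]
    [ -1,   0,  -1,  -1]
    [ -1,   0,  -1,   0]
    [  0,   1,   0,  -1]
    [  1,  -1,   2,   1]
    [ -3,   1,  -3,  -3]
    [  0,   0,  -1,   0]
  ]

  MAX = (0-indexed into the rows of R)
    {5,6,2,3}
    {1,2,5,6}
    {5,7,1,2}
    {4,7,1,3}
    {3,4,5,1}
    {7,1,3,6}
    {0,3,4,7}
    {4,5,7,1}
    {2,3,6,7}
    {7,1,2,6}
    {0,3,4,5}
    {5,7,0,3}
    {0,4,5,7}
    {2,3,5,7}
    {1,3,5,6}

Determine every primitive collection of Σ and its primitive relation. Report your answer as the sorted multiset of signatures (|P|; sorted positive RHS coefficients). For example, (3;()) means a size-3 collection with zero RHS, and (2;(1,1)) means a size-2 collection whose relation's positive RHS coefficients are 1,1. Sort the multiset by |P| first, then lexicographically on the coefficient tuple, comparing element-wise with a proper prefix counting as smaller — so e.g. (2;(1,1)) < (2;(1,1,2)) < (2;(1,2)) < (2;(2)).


Δ(Σ) — 8 vertices, 9 min non-faces:

  {0,2}:  v_{0} + v_{2} = v_{3} ; sig = (2;(1))
  {2,4}:  v_{2} + v_{4} = v_{1} ; sig = (2;(1))
  {0,1}:  v_{0} + v_{1} = v_{3} + v_{4} ; sig = (2;(1,1))
  {0,6}:  v_{0} + v_{6} = v_{1} + 2·v_{3} ; sig = (2;(1,2))
  {4,6}:  v_{4} + v_{6} = 2·v_{1} + v_{3} ; sig = (2;(1,2))
  {1,2,3}:  v_{1} + v_{2} + v_{3} = v_{6} ; sig = (3;(1))
  {5,6,7}:  v_{5} + v_{6} + v_{7} = 2·v_{2} ; sig = (3;(2))
  {3,4,5,7}:  v_{3} + v_{4} + v_{5} + v_{7} = 0 ; sig = (4;())
  {1,3,5,7}:  v_{1} + v_{3} + v_{5} + v_{7} = v_{2} ; sig = (4;(1))

so the primitive-relation signature multiset is
    (2;(1))
    (2;(1))
    (2;(1,1))
    (2;(1,2))
    (2;(1,2))
    (3;(1))
    (3;(2))
    (4;())
    (4;(1))
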